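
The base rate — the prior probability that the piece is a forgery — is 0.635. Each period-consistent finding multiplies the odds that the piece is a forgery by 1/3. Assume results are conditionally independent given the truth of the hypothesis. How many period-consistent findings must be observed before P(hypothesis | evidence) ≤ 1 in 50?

5

Prior odds = 0.635/0.365 = 127/73.
Likelihood ratio per period-consistent finding = 1/3.
Target posterior odds = 0.02/0.98 = 1/49.
Require (1/3)ⁿ ≤ 1/49 ÷ (127/73) = 73/6223.
(1/3)⁴ = 1/81 is still above 73/6223 but (1/3)⁵ = 1/243 is at or below it, so n = 5.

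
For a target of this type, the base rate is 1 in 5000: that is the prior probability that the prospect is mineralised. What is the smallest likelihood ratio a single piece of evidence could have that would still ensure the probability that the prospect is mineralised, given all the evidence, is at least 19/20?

94981

Prior odds = 0.0002/0.9998 = 1/4999.
Target odds = 0.95/0.05 = 19.
Required Bayes factor = 19 ÷ (1/4999) = 94981.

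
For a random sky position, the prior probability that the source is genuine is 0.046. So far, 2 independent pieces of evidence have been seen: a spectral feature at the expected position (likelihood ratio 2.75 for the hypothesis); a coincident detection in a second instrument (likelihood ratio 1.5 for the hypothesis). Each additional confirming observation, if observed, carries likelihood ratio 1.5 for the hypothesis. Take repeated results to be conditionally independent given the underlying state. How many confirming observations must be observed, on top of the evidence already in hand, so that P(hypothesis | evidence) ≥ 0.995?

Prior odds = 0.046/0.954 = 23/477.
Combined Bayes factor of the evidence already in hand = 2.75 × 1.5 = 4.125.
Odds after that evidence = (23/477) × 4.125 = 253/1272.
Target odds = 0.995/0.005 = 199.
Need 1.5ⁿ ≥ 199 ÷ (253/1272) = 253128/253.
1.5¹⁷ = 129140163/131072 falls short of 253128/253 but 1.5¹⁸ = 387420489/262144 reaches it, so n = 18.

18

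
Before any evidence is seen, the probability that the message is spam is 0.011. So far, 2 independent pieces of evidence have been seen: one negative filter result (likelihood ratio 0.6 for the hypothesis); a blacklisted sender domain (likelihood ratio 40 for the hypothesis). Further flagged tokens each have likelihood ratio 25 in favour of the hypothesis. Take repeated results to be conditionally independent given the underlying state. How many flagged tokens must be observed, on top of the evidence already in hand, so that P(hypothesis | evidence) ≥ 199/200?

3

Prior odds = 0.011/0.989 = 11/989.
Combined Bayes factor of the evidence already in hand = 0.6 × 40 = 24.
Odds after that evidence = (11/989) × 24 = 264/989.
Target odds = 0.995/0.005 = 199.
Need 25ⁿ ≥ 199 ÷ (264/989) = 196811/264.
25² = 625 falls short of 196811/264 but 25³ = 15625 reaches it, so n = 3.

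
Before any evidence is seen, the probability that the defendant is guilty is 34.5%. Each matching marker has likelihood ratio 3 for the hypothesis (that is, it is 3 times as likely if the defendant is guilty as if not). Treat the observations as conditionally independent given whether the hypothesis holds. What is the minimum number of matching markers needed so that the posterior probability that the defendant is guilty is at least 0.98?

5

Prior odds: 0.345 ÷ 0.655 = 69/131.
Likelihood ratio per matching marker = 3.
Target posterior odds = 0.98/0.02 = 49.
Require 3ⁿ ≥ 49 ÷ (69/131) = 6419/69.
3⁴ = 81 falls short of 6419/69 but 3⁵ = 243 reaches it, so n = 5.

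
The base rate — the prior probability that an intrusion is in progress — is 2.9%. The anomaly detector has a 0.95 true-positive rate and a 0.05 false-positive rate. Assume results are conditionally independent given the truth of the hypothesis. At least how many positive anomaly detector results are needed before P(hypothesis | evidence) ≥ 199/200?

3

Prior odds: 0.029 ÷ 0.971 = 29/971.
Likelihood ratio of a positive result = 0.95/0.05 = 19.
Target posterior odds = 0.995/0.005 = 199.
Need (29/971) × 19ⁿ ≥ 199, i.e. 19ⁿ ≥ 193229/29.
19² = 361 falls short of 193229/29 but 19³ = 6859 reaches it, so n = 3.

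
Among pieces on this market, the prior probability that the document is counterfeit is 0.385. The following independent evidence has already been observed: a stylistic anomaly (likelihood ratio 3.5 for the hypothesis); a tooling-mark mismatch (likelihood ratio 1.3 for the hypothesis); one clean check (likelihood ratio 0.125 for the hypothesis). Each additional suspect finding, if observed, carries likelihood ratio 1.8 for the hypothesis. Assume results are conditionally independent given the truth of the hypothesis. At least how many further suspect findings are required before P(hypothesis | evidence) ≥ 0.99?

Prior odds = 0.385/0.615 = 77/123.
Combined Bayes factor of the evidence already in hand = 3.5 × 1.3 × 0.125 = 0.56875.
Odds after that evidence = (77/123) × 0.56875 = 7007/19680.
Target odds = 0.99/0.01 = 99.
Need 1.8ⁿ ≥ 99 ÷ (7007/19680) = 177120/637.
1.8⁹ = 387420489/1953125 falls short of 177120/637 but 1.8¹⁰ ≈357.047 reaches it, so n = 10.

10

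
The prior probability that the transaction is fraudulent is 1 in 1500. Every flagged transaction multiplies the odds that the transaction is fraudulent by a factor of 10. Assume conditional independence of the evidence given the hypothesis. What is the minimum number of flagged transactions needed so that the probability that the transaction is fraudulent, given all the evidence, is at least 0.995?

6

Prior odds = (1/1500)/(1499/1500) = 1/1499.
Likelihood ratio per flagged transaction = 10.
Target odds: 0.995 ÷ 0.005 = 199.
Need (1/1499) × 10ⁿ ≥ 199, i.e. 10ⁿ ≥ 298301.
10⁵ = 100000 falls short of 298301 but 10⁶ = 1000000 reaches it, so n = 6.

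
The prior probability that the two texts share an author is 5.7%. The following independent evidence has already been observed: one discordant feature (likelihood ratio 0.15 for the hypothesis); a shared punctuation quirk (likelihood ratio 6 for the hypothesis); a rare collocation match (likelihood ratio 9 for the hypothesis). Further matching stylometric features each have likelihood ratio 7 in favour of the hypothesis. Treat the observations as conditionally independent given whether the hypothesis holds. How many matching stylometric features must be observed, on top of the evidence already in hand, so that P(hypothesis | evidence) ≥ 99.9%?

4

Prior odds = 0.057/0.943 = 57/943.
Combined Bayes factor of the evidence already in hand = 0.15 × 6 × 9 = 8.1.
Odds after that evidence = (57/943) × 8.1 = 4617/9430.
Target odds = 0.999/0.001 = 999.
Need 7ⁿ ≥ 999 ÷ (4617/9430) = 348910/171.
7³ = 343 falls short of 348910/171 but 7⁴ = 2401 reaches it, so n = 4.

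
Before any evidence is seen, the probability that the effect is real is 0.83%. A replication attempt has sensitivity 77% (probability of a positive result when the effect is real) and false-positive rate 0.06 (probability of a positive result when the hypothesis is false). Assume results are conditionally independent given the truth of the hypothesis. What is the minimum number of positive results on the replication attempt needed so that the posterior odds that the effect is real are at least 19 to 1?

4

Prior odds: 0.0083 ÷ 0.9917 = 83/9917.
Likelihood ratio of a positive result = 0.77/0.06 = 77/6.
Target odds = 19.
Need (83/9917) × (77/6)ⁿ ≥ 19, i.e. (77/6)ⁿ ≥ 188423/83.
(77/6)³ = 456533/216 falls short of 188423/83 but (77/6)⁴ = 35153041/1296 reaches it, so n = 4.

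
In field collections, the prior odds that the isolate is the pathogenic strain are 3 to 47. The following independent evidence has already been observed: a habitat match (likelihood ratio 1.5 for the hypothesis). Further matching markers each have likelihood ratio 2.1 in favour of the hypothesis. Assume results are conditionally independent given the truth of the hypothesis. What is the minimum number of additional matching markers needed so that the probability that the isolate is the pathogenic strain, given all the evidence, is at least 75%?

Prior odds = 3/47.
Bayes factor of the evidence already in hand = 1.5.
Odds after that evidence = (3/47) × 1.5 = 9/94.
Target odds = 0.75/0.25 = 3.
Need 2.1ⁿ ≥ 3 ÷ (9/94) = 94/3.
2.1⁴ = 19.4481 falls short of 94/3 but 2.1⁵ = 4084101/100000 reaches it, so n = 5.

5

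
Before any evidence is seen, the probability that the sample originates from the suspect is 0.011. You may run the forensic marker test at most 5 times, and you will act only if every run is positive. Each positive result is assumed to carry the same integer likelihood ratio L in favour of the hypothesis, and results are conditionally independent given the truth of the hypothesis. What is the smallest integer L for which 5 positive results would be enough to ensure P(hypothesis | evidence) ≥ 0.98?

6

Prior odds = 0.011/0.989 = 11/989.
Target odds = 0.98/0.02 = 49.
Need L⁵ ≥ 49 ÷ (11/989) = 48461/11.
5⁵ = 3125 < 48461/11 ≤ 7776 = 6⁵, so L = 6.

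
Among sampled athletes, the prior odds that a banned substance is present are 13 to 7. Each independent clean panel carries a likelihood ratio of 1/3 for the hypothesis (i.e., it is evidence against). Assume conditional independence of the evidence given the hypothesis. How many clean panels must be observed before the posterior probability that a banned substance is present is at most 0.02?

Prior odds = 13/7.
Likelihood ratio per clean panel = 1/3.
Target odds: 0.02 ÷ 0.98 = 1/49.
Require (1/3)ⁿ ≤ 1/49 ÷ (13/7) = 1/91.
(1/3)⁴ = 1/81 is still above 1/91 but (1/3)⁵ = 1/243 is at or below it, so n = 5.

5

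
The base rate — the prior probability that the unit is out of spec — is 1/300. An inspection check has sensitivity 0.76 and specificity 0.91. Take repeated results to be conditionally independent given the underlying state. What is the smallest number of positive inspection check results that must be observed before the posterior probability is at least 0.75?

4

Prior odds: (1/300) ÷ (299/300) = 1/299.
False-positive rate = 1 − 0.91 = 0.09; likelihood ratio of a positive = 0.76/0.09 = 76/9.
Target odds: 0.75 ÷ 0.25 = 3.
Need (1/299) × (76/9)ⁿ ≥ 3, i.e. (76/9)ⁿ ≥ 897.
(76/9)³ = 438976/729 falls short of 897 but (76/9)⁴ = 33362176/6561 reaches it, so n = 4.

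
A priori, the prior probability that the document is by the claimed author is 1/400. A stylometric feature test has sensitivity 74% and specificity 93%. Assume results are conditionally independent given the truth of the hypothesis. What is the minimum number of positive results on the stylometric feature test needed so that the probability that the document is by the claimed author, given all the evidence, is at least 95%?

4

Prior odds: 0.0025 ÷ 0.9975 = 1/399.
False-positive rate = 1 − 0.93 = 0.07; likelihood ratio of a positive = 0.74/0.07 = 74/7.
Target posterior odds = 0.95/0.05 = 19.
Require (74/7)ⁿ ≥ 19 ÷ (1/399) = 7581.
(74/7)³ = 405224/343 falls short of 7581 but (74/7)⁴ = 29986576/2401 reaches it, so n = 4.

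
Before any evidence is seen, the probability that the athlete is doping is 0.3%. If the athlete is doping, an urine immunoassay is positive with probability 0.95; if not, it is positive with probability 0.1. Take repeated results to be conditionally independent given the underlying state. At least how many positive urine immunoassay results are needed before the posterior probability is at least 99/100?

Prior odds = 0.003/0.997 = 3/997.
Likelihood ratio of a positive = 0.95/0.1 = 9.5.
Target posterior odds = 0.99/0.01 = 99.
Require 9.5ⁿ ≥ 99 ÷ (3/997) = 32901.
9.5⁴ = 8145.0625 falls short of 32901 but 9.5⁵ = 77378.09375 reaches it, so n = 5.

5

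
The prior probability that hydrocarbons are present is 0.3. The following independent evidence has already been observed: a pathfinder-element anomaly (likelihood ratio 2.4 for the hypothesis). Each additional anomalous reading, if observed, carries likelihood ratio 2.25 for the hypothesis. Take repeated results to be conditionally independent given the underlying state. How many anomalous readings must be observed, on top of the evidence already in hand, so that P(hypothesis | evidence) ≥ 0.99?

6

Prior odds = 0.3/0.7 = 3/7.
Bayes factor of the evidence already in hand = 2.4.
Odds after that evidence = (3/7) × 2.4 = 36/35.
Target odds = 0.99/0.01 = 99.
Need 2.25ⁿ ≥ 99 ÷ (36/35) = 96.25.
2.25⁵ = 59049/1024 falls short of 96.25 but 2.25⁶ = 531441/4096 reaches it, so n = 6.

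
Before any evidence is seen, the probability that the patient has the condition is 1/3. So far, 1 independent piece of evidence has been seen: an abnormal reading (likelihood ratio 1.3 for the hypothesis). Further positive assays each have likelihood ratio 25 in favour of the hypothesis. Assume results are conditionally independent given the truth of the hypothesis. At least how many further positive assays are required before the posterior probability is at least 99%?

2

Prior odds = (1/3)/(2/3) = 0.5.
Bayes factor of the evidence already in hand = 1.3.
Odds after that evidence = 0.5 × 1.3 = 0.65.
Target odds = 0.99/0.01 = 99.
Need 25ⁿ ≥ 99 ÷ 0.65 = 1980/13.
25¹ = 25 falls short of 1980/13 but 25² = 625 reaches it, so n = 2.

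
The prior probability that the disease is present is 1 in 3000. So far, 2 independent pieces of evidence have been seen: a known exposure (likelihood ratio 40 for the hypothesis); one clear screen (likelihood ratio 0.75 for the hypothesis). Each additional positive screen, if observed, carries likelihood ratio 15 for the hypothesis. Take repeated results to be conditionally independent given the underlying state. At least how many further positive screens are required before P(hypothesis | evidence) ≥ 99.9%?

5

Prior odds = (1/3000)/(2999/3000) = 1/2999.
Combined Bayes factor of the evidence already in hand = 40 × 0.75 = 30.
Odds after that evidence = (1/2999) × 30 = 30/2999.
Target odds = 0.999/0.001 = 999.
Need 15ⁿ ≥ 999 ÷ (30/2999) = 99866.7.
15⁴ = 50625 falls short of 99866.7 but 15⁵ = 759375 reaches it, so n = 5.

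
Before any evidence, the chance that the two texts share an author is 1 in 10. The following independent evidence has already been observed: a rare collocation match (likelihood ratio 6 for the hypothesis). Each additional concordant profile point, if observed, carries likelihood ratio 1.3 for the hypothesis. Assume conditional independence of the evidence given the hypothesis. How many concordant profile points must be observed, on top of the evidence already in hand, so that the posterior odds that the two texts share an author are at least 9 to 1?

Prior odds = 0.1/0.9 = 1/9.
Bayes factor of the evidence already in hand = 6.
Odds after that evidence = (1/9) × 6 = 2/3.
Target odds = 9.
Need 1.3ⁿ ≥ 9 ÷ (2/3) = 13.5.
1.3⁹ ≈10.6045 falls short of 13.5 but 1.3¹⁰ ≈13.7858 reaches it, so n = 10.

10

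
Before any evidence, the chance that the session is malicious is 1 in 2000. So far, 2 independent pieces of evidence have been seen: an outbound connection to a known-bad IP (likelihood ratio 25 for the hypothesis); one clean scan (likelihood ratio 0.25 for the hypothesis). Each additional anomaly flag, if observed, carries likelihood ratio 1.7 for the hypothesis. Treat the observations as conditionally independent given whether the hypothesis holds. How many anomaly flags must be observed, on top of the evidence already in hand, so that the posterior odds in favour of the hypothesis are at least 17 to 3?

Prior odds = 0.0005/0.9995 = 1/1999.
Combined Bayes factor of the evidence already in hand = 25 × 0.25 = 6.25.
Odds after that evidence = (1/1999) × 6.25 = 25/7996.
Target odds = 17/3.
Need 1.7ⁿ ≥ 17/3 ÷ (25/7996) = 135932/75.
1.7¹⁴ ≈1683.78 falls short of 135932/75 but 1.7¹⁵ ≈2862.42 reaches it, so n = 15.

15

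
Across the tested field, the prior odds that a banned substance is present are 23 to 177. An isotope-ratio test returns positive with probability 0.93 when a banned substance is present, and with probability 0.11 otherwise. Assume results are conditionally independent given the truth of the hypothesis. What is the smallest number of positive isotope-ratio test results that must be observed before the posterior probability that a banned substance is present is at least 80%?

Prior odds = 23/177.
Likelihood ratio of a positive result = 0.93/0.11 = 93/11.
Target odds: 0.8 ÷ 0.2 = 4.
Require (93/11)ⁿ ≥ 4 ÷ (23/177) = 708/23.
(93/11)¹ = 93/11 falls short of 708/23 but (93/11)² = 8649/121 reaches it, so n = 2.

2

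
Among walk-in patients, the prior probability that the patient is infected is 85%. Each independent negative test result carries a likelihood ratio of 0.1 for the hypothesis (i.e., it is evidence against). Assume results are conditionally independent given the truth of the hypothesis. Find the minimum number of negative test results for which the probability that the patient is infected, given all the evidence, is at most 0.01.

Prior odds = 0.85/0.15 = 17/3.
Likelihood ratio per negative test result = 0.1.
Target odds: 0.01 ÷ 0.99 = 1/99.
Require 0.1ⁿ ≤ 1/99 ÷ (17/3) = 1/561.
0.1² = 0.01 is still above 1/561 but 0.1³ = 0.001 is at or below it, so n = 3.

3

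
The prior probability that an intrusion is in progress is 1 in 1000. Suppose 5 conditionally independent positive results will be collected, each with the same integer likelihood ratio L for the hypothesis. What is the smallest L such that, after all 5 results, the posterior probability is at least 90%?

7

Prior odds = 0.001/0.999 = 1/999.
Target odds = 0.9/0.1 = 9.
Need L⁵ ≥ 9 ÷ (1/999) = 8991.
6⁵ = 7776 < 8991 ≤ 16807 = 7⁵, so L = 7.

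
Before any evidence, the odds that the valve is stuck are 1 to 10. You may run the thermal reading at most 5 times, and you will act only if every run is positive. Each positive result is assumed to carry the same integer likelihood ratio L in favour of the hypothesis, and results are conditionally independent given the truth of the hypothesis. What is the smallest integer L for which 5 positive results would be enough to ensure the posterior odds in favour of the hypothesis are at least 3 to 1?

2

Prior odds = 0.1.
Target odds = 3.
Need L⁵ ≥ 3 ÷ 0.1 = 30.
1⁵ = 1 < 30 ≤ 32 = 2⁵, so L = 2.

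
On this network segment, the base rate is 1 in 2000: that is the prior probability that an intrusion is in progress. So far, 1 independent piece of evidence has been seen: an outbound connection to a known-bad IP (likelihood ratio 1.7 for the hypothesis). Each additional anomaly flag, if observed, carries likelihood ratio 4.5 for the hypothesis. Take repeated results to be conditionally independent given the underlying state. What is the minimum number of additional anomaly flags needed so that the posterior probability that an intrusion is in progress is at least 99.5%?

Prior odds = 0.0005/0.9995 = 1/1999.
Bayes factor of the evidence already in hand = 1.7.
Odds after that evidence = (1/1999) × 1.7 = 17/19990.
Target odds = 0.995/0.005 = 199.
Need 4.5ⁿ ≥ 199 ÷ (17/19990) = 3978010/17.
4.5⁸ = 43046721/256 falls short of 3978010/17 but 4.5⁹ = 387420489/512 reaches it, so n = 9.

9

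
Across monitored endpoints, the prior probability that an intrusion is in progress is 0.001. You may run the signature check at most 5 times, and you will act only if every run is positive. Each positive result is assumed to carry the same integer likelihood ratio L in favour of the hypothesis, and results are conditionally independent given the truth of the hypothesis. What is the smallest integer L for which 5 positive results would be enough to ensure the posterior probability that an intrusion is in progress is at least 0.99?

10

Prior odds = 0.001/0.999 = 1/999.
Target odds = 0.99/0.01 = 99.
Need L⁵ ≥ 99 ÷ (1/999) = 98901.
9⁵ = 59049 < 98901 ≤ 100000 = 10⁵, so L = 10.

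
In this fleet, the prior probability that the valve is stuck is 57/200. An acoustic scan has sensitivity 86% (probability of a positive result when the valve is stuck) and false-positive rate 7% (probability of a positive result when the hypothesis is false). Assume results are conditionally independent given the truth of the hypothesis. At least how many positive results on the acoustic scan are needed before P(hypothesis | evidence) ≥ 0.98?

Prior odds: 0.285 ÷ 0.715 = 57/143.
Likelihood ratio of a positive result = 0.86/0.07 = 86/7.
Target odds: 0.98 ÷ 0.02 = 49.
Require (86/7)ⁿ ≥ 49 ÷ (57/143) = 7007/57.
(86/7)¹ = 86/7 falls short of 7007/57 but (86/7)² = 7396/49 reaches it, so n = 2.

2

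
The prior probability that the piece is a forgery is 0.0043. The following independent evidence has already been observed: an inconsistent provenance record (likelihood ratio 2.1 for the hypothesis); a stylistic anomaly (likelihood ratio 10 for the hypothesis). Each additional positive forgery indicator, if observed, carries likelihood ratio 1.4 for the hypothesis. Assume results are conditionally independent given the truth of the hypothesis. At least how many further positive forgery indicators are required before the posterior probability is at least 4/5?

12

Prior odds = 0.0043/0.9957 = 43/9957.
Combined Bayes factor of the evidence already in hand = 2.1 × 10 = 21.
Odds after that evidence = (43/9957) × 21 = 301/3319.
Target odds = 0.8/0.2 = 4.
Need 1.4ⁿ ≥ 4 ÷ (301/3319) = 13276/301.
1.4¹¹ ≈40.4957 falls short of 13276/301 but 1.4¹² ≈56.6939 reaches it, so n = 12.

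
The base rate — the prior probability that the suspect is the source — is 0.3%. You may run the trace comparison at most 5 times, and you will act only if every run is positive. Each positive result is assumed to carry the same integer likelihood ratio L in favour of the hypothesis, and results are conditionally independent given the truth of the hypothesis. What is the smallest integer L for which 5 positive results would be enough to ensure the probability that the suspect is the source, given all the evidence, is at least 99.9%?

Prior odds = 0.003/0.997 = 3/997.
Target odds = 0.999/0.001 = 999.
Need L⁵ ≥ 999 ÷ (3/997) = 332001.
12⁵ = 248832 < 332001 ≤ 371293 = 13⁵, so L = 13.

13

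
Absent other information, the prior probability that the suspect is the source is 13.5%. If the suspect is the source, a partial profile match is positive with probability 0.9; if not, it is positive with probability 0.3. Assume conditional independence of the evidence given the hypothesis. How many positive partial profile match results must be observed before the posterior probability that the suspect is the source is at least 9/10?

Prior odds: 0.135 ÷ 0.865 = 27/173.
Likelihood ratio of a positive = 0.9/0.3 = 3.
Target odds: 0.9 ÷ 0.1 = 9.
Need (27/173) × 3ⁿ ≥ 9, i.e. 3ⁿ ≥ 173/3.
3³ = 27 falls short of 173/3 but 3⁴ = 81 reaches it, so n = 4.

4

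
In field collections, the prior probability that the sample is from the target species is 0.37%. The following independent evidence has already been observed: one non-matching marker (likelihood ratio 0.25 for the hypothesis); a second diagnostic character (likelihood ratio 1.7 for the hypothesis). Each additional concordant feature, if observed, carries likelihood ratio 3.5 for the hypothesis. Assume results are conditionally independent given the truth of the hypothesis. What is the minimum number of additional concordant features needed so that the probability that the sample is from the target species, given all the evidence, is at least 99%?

9

Prior odds = 0.0037/0.9963 = 37/9963.
Combined Bayes factor of the evidence already in hand = 0.25 × 1.7 = 0.425.
Odds after that evidence = (37/9963) × 0.425 = 629/398520.
Target odds = 0.99/0.01 = 99.
Need 3.5ⁿ ≥ 99 ÷ (629/398520) = 39453480/629.
3.5⁸ = 5764801/256 falls short of 39453480/629 but 3.5⁹ = 40353607/512 reaches it, so n = 9.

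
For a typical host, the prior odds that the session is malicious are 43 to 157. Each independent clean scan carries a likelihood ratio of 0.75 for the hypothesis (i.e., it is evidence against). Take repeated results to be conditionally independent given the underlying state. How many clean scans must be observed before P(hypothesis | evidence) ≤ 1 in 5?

1

Prior odds = 43/157.
Likelihood ratio per clean scan = 0.75.
Target posterior odds = 0.2/0.8 = 0.25.
Require 0.75ⁿ ≤ 0.25 ÷ (43/157) = 157/172.
0.75¹ = 0.75, which is already at or below the required 157/172; so n = 1.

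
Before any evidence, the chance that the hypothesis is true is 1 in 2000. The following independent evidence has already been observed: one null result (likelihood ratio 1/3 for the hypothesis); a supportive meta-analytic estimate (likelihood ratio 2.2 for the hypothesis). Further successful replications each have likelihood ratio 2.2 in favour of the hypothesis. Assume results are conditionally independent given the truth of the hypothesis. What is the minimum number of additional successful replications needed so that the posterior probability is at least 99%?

16

Prior odds = 0.0005/0.9995 = 1/1999.
Combined Bayes factor of the evidence already in hand = (1/3) × 2.2 = 11/15.
Odds after that evidence = (1/1999) × 11/15 = 11/29985.
Target odds = 0.99/0.01 = 99.
Need 2.2ⁿ ≥ 99 ÷ (11/29985) = 269865.
2.2¹⁵ ≈136880 falls short of 269865 but 2.2¹⁶ ≈301136 reaches it, so n = 16.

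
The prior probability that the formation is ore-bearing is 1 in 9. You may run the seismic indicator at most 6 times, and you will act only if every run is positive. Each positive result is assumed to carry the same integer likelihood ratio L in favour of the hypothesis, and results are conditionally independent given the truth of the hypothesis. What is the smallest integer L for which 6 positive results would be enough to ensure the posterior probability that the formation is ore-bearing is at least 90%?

Prior odds = (1/9)/(8/9) = 0.125.
Target odds = 0.9/0.1 = 9.
Need L⁶ ≥ 9 ÷ 0.125 = 72.
2⁶ = 64 < 72 ≤ 729 = 3⁶, so L = 3.

3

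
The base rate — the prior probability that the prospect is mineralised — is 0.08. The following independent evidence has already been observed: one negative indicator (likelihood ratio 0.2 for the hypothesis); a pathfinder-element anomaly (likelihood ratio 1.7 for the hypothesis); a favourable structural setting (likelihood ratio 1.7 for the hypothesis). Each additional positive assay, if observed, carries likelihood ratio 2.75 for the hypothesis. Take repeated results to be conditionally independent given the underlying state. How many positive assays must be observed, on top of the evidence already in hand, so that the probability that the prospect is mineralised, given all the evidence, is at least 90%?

Prior odds = 0.08/0.92 = 2/23.
Combined Bayes factor of the evidence already in hand = 0.2 × 1.7 × 1.7 = 0.578.
Odds after that evidence = (2/23) × 0.578 = 289/5750.
Target odds = 0.9/0.1 = 9.
Need 2.75ⁿ ≥ 9 ÷ (289/5750) = 51750/289.
2.75⁵ = 161051/1024 falls short of 51750/289 but 2.75⁶ = 1771561/4096 reaches it, so n = 6.

6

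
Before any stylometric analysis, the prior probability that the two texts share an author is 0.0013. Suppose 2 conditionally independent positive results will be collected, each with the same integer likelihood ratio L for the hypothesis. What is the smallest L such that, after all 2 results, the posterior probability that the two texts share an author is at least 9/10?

Prior odds = 0.0013/0.9987 = 13/9987.
Target odds = 0.9/0.1 = 9.
Need L² ≥ 9 ÷ (13/9987) = 89883/13.
83² = 6889 < 89883/13 ≤ 7056 = 84², so L = 84.

84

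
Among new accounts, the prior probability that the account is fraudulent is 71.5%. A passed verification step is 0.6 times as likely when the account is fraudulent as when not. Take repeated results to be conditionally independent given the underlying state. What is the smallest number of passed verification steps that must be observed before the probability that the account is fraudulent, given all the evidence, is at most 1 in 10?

Prior odds: 0.715 ÷ 0.285 = 143/57.
Likelihood ratio per passed verification step = 0.6.
Target odds: 0.1 ÷ 0.9 = 1/9.
Require 0.6ⁿ ≤ 1/9 ÷ (143/57) = 19/429.
0.6⁶ = 729/15625 is still above 19/429 but 0.6⁷ = 2187/78125 is at or below it, so n = 7.

7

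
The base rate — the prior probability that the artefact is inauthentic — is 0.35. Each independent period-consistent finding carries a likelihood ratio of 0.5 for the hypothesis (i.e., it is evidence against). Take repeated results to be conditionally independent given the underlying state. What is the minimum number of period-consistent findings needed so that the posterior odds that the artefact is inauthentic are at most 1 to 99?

Prior odds: 0.35 ÷ 0.65 = 7/13.
Likelihood ratio per period-consistent finding = 0.5.
Target odds = 1/99.
Require 0.5ⁿ ≤ 1/99 ÷ (7/13) = 13/693.
0.5⁵ = 0.03125 is still above 13/693 but 0.5⁶ = 0.015625 is at or below it, so n = 6.

6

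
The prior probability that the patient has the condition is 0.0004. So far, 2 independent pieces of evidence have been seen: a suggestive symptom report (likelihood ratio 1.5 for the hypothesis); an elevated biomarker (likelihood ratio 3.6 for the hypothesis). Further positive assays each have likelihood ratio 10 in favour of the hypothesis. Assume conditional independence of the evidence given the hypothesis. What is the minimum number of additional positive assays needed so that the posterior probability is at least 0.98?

Prior odds = 0.0004/0.9996 = 1/2499.
Combined Bayes factor of the evidence already in hand = 1.5 × 3.6 = 5.4.
Odds after that evidence = (1/2499) × 5.4 = 9/4165.
Target odds = 0.98/0.02 = 49.
Need 10ⁿ ≥ 49 ÷ (9/4165) = 204085/9.
10⁴ = 10000 falls short of 204085/9 but 10⁵ = 100000 reaches it, so n = 5.

5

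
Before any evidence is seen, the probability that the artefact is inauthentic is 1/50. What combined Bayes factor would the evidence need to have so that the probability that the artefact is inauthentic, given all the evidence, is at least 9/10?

Prior odds = 0.02/0.98 = 1/49.
Target odds = 0.9/0.1 = 9.
Required Bayes factor = 9 ÷ (1/49) = 441.

441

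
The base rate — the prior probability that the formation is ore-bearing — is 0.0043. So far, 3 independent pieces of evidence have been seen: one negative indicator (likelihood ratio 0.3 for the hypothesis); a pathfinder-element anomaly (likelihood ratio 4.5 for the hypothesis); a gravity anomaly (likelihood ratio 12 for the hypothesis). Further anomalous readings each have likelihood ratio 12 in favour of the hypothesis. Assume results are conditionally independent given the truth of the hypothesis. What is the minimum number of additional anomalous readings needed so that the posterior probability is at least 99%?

3

Prior odds = 0.0043/0.9957 = 43/9957.
Combined Bayes factor of the evidence already in hand = 0.3 × 4.5 × 12 = 16.2.
Odds after that evidence = (43/9957) × 16.2 = 1161/16595.
Target odds = 0.99/0.01 = 99.
Need 12ⁿ ≥ 99 ÷ (1161/16595) = 182545/129.
12² = 144 falls short of 182545/129 but 12³ = 1728 reaches it, so n = 3.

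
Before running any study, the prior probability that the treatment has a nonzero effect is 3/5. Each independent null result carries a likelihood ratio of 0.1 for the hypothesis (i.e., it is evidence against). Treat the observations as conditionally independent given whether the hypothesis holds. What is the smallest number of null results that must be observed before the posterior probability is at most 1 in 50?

2

Prior odds: 0.6 ÷ 0.4 = 1.5.
Likelihood ratio per null result = 0.1.
Target posterior odds = 0.02/0.98 = 1/49.
Require 0.1ⁿ ≤ 1/49 ÷ 1.5 = 2/147.
0.1¹ = 0.1 is still above 2/147 but 0.1² = 0.01 is at or below it, so n = 2.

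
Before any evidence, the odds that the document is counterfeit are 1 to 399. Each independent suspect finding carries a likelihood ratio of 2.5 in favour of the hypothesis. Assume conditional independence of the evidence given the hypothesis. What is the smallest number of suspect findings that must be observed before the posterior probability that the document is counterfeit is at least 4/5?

Prior odds = 1/399.
Likelihood ratio per suspect finding = 2.5.
Target posterior odds = 0.8/0.2 = 4.
Need (1/399) × 2.5ⁿ ≥ 4, i.e. 2.5ⁿ ≥ 1596.
2.5⁸ = 390625/256 falls short of 1596 but 2.5⁹ = 1953125/512 reaches it, so n = 9.

9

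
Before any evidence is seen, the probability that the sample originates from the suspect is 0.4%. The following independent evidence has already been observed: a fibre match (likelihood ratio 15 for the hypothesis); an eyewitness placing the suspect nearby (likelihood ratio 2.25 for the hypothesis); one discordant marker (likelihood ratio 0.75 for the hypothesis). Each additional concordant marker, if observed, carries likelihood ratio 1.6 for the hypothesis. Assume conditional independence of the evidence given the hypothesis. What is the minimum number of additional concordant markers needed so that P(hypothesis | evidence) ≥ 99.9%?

20

Prior odds = 0.004/0.996 = 1/249.
Combined Bayes factor of the evidence already in hand = 15 × 2.25 × 0.75 = 25.3125.
Odds after that evidence = (1/249) × 25.3125 = 135/1328.
Target odds = 0.999/0.001 = 999.
Need 1.6ⁿ ≥ 999 ÷ (135/1328) = 9827.2.
1.6¹⁹ ≈7555.79 falls short of 9827.2 but 1.6²⁰ ≈12089.3 reaches it, so n = 20.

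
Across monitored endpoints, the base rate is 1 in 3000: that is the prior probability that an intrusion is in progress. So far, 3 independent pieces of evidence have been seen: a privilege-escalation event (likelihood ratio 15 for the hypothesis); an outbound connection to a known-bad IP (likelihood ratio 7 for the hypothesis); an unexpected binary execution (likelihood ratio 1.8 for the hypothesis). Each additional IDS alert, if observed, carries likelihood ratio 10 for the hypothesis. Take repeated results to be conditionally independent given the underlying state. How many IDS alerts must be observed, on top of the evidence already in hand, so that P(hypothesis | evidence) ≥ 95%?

3

Prior odds = (1/3000)/(2999/3000) = 1/2999.
Combined Bayes factor of the evidence already in hand = 15 × 7 × 1.8 = 189.
Odds after that evidence = (1/2999) × 189 = 189/2999.
Target odds = 0.95/0.05 = 19.
Need 10ⁿ ≥ 19 ÷ (189/2999) = 56981/189.
10² = 100 falls short of 56981/189 but 10³ = 1000 reaches it, so n = 3.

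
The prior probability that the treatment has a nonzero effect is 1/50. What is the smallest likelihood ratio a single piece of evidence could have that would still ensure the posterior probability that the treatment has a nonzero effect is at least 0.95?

931

Prior odds = 0.02/0.98 = 1/49.
Target odds = 0.95/0.05 = 19.
Required Bayes factor = 19 ÷ (1/49) = 931.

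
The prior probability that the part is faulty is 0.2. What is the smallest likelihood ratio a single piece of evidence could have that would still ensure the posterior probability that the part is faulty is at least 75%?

Prior odds = 0.2/0.8 = 0.25.
Target odds = 0.75/0.25 = 3.
Required Bayes factor = 3 ÷ 0.25 = 12.

12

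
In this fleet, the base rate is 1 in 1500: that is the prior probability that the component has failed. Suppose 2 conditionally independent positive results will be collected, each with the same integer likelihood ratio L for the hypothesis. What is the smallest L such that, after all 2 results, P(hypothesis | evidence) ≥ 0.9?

117

Prior odds = (1/1500)/(1499/1500) = 1/1499.
Target odds = 0.9/0.1 = 9.
Need L² ≥ 9 ÷ (1/1499) = 13491.
116² = 13456 < 13491 ≤ 13689 = 117², so L = 117.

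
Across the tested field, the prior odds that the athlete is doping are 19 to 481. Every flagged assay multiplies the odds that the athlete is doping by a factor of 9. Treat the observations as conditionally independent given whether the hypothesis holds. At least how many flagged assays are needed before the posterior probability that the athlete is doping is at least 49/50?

4

Prior odds = 19/481.
Likelihood ratio per flagged assay = 9.
Target odds: 0.98 ÷ 0.02 = 49.
Need (19/481) × 9ⁿ ≥ 49, i.e. 9ⁿ ≥ 23569/19.
9³ = 729 falls short of 23569/19 but 9⁴ = 6561 reaches it, so n = 4.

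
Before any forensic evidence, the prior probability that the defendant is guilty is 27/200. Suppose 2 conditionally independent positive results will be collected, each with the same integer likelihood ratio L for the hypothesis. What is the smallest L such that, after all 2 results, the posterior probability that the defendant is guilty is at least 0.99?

Prior odds = 0.135/0.865 = 27/173.
Target odds = 0.99/0.01 = 99.
Need L² ≥ 99 ÷ (27/173) = 1903/3.
25² = 625 < 1903/3 ≤ 676 = 26², so L = 26.

26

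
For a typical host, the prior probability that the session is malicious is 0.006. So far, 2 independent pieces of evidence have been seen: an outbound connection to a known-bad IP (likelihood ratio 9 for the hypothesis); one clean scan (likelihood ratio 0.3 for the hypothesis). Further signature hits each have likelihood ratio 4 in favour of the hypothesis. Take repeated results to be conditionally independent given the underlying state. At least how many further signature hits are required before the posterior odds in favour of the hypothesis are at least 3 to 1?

4

Prior odds = 0.006/0.994 = 3/497.
Combined Bayes factor of the evidence already in hand = 9 × 0.3 = 2.7.
Odds after that evidence = (3/497) × 2.7 = 81/4970.
Target odds = 3.
Need 4ⁿ ≥ 3 ÷ (81/4970) = 4970/27.
4³ = 64 falls short of 4970/27 but 4⁴ = 256 reaches it, so n = 4.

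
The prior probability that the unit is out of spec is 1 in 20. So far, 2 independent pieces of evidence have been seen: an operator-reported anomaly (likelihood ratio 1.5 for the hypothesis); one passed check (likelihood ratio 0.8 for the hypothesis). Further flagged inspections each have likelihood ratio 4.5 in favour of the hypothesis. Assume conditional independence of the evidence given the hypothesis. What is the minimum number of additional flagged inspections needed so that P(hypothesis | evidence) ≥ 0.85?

Prior odds = 0.05/0.95 = 1/19.
Combined Bayes factor of the evidence already in hand = 1.5 × 0.8 = 1.2.
Odds after that evidence = (1/19) × 1.2 = 6/95.
Target odds = 0.85/0.15 = 17/3.
Need 4.5ⁿ ≥ 17/3 ÷ (6/95) = 1615/18.
4.5² = 20.25 falls short of 1615/18 but 4.5³ = 91.125 reaches it, so n = 3.

3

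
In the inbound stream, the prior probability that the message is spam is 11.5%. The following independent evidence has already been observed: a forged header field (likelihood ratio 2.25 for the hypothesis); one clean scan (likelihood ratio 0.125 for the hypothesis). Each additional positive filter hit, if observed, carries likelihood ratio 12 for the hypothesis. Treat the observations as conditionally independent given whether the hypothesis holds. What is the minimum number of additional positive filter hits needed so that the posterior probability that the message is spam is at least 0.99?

4

Prior odds = 0.115/0.885 = 23/177.
Combined Bayes factor of the evidence already in hand = 2.25 × 0.125 = 0.28125.
Odds after that evidence = (23/177) × 0.28125 = 69/1888.
Target odds = 0.99/0.01 = 99.
Need 12ⁿ ≥ 99 ÷ (69/1888) = 62304/23.
12³ = 1728 falls short of 62304/23 but 12⁴ = 20736 reaches it, so n = 4.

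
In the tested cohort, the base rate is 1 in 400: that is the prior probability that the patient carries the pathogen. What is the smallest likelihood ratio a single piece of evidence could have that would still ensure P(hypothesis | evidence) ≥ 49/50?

Prior odds = 0.0025/0.9975 = 1/399.
Target odds = 0.98/0.02 = 49.
Required Bayes factor = 49 ÷ (1/399) = 19551.

19551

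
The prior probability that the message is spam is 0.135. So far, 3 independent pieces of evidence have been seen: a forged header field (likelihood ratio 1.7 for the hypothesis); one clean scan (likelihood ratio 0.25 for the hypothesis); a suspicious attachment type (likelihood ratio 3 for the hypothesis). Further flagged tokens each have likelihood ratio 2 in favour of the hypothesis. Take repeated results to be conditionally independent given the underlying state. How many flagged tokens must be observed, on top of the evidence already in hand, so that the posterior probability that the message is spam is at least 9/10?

Prior odds = 0.135/0.865 = 27/173.
Combined Bayes factor of the evidence already in hand = 1.7 × 0.25 × 3 = 1.275.
Odds after that evidence = (27/173) × 1.275 = 1377/6920.
Target odds = 0.9/0.1 = 9.
Need 2ⁿ ≥ 9 ÷ (1377/6920) = 6920/153.
2⁵ = 32 falls short of 6920/153 but 2⁶ = 64 reaches it, so n = 6.

6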